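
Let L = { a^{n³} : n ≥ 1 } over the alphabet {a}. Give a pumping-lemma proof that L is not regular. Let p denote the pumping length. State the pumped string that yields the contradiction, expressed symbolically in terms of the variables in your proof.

Assume L is regular. Let p be the pumping length given by the pumping lemma.
Take w = a^{p³} ∈ L with |w| = p³ ≥ p.
Write w = xyz as guaranteed by the lemma, with |xy| ≤ p and |y| > 0.
Then y = a^k for some k with 1 ≤ k ≤ p.
Pump with i = 2: xy^2z = a^{p³+k}. Since 1 ≤ k ≤ p, p³ < p³+k ≤ p³+p < p³+3p²+3p+1 = (p+1)³, so p³+k is not a perfect cube. So xy^2z ∉ L.
This contradicts the pumping lemma, so L is not regular.

a^{p³+k}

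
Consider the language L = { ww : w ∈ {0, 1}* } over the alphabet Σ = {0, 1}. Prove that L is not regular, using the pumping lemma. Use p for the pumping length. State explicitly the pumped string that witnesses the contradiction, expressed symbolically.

0^{p+k} 1^p 0^p 1^p

Toward a contradiction, assume L is regular with pumping length p.
Take w = 0^p 1^p 0^p 1^p = uu where u = 0^p1^p; then w ∈ L and |w| = 4p ≥ p.
The pumping lemma gives a decomposition w = xyz where |xy| ≤ p and y is nonempty.
The first p characters of w are 0's, so xy (and hence y) consists only of 0's. Write y = 0^k, 1 ≤ k ≤ p.
Pump with i = 2: xy^2z = 0^{p+k} 1^p 0^p 1^p, of length 4p+k. Suppose this equals vv. The string starts with 0 and ends with 1, so v does too; thus the boundary between the two copies of v is a 1→0 transition. There is exactly one such transition, at position 2p+k, so |v| = 2p+k and |vv| = 4p+2k ≠ 4p+k since k ≥ 1. So xy^2z ∉ L.
Contradiction. Therefore L is not regular.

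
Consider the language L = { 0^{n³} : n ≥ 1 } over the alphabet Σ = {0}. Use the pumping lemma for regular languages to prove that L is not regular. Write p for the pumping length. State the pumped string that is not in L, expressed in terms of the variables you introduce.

Assume L is regular; let p be its pumping constant.
Take w = 0^{p³} ∈ L with |w| = p³ ≥ p.
By the pumping lemma, w = xyz with |xy| ≤ p and |y| ≥ 1.
Then y = 0^k for some k with 1 ≤ k ≤ p.
Pump with i = 2: xy^2z = 0^{p³+k}. Since 1 ≤ k ≤ p, p³ < p³+k ≤ p³+p < p³+3p²+3p+1 = (p+1)³, so p³+k is not a perfect cube. So xy^2z ∉ L.
This is a contradiction; hence L is not regular.

0^{p³+k}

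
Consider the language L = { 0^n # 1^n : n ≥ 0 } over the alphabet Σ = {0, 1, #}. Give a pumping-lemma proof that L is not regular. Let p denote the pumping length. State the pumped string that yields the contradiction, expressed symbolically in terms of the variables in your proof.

0^{p+k} # 1^p

Toward a contradiction, assume L is regular with pumping length p.
Take w = 0^p # 1^p ∈ L with |w| = 2p+1 ≥ p.
Write w = xyz as guaranteed by the lemma, with |xy| ≤ p and y is nonempty.
The first p characters of w are 0's, so xy (and hence y) consists only of 0's. Write y = 0^k, 1 ≤ k ≤ p.
Pump with i = 2: xy^2z = 0^{p+k} # 1^p, which would require p+k = p. But k ≥ 1, so xy^2z ∉ L.
Contradiction. Therefore L is not regular.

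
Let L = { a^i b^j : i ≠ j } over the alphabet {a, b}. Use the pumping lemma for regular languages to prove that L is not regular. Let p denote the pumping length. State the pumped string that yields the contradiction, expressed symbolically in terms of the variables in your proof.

Assume L is regular. Let p be the pumping length given by the pumping lemma.
Choose w = a^p b^{p+p!}. Since p ≠ p+p!, w ∈ L; and |w| ≥ p.
By the pumping lemma, w = xyz with |xy| ≤ p and |y| > 0.
Since the first p symbols of w are all a's and |xy| ≤ p, y lies entirely in the leading a-block: y = a^k for some k with 1 ≤ k ≤ p.
Since 1 ≤ k ≤ p, k divides p!; set t = 1 + p!/k. Then xy^t z has p + (p!/k)·k = p + p! copies of a. Now the a-count equals the b-count, so i ≠ j fails. So xy^t z = a^{p+p!} b^{p+p!} ∉ L.
This contradicts the pumping lemma, so L is not regular.

a^{p+p!} b^{p+p!}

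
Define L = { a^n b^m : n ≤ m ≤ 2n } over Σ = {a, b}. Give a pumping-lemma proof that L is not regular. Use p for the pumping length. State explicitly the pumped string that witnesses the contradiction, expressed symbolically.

a^{p+k} b^p

Toward a contradiction, assume L is regular with pumping length p.
Take w = a^p b^p ∈ L (since p ≤ p ≤ 2p), with |w| = 2p ≥ p.
The pumping lemma gives a decomposition w = xyz where |xy| ≤ p and |y| ≥ 1.
The first p characters of w are a's, so xy (and hence y) consists only of a's. Write y = a^k, 1 ≤ k ≤ p.
Pump with i = 2: xy^2z = a^{p+k} b^p. Now n = p+k > p = m, so the condition n ≤ m fails. Thus xy^2z ∉ L.
This is a contradiction; hence L is not regular.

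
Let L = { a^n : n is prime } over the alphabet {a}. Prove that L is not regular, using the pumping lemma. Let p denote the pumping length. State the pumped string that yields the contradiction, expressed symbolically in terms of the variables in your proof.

a^{q(1+k)}

Assume L is regular; let p be its pumping constant.
Let q be a prime with q ≥ p+2 (infinitely many primes exist), and take w = a^q ∈ L with |w| = q ≥ p.
By the pumping lemma, w = xyz with |xy| ≤ p and |y| ≥ 1.
Then y = a^k for some k with 1 ≤ k ≤ p.
Since 1 ≤ k ≤ p, |xz| = q-k. Pump with i = q+1: |xy^{q+1}z| = (q-k)+(q+1)k = q+qk = q(1+k), which is composite (both factors ≥ 2). So xy^{q+1}z = a^{q(1+k)} ∉ L.
This is a contradiction; hence L is not regular.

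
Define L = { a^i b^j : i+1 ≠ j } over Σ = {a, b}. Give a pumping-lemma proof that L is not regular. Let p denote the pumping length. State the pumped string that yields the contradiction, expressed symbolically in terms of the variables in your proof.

Toward a contradiction, assume L is regular with pumping length p.
Choose w = a^p b^{p+p!+1}. Since p ≠ (p+p!+1)-1 = p+p!, w ∈ L; and |w| ≥ p.
The pumping lemma gives a decomposition w = xyz where |xy| ≤ p and |y| > 0.
The first p characters of w are a's, so xy (and hence y) consists only of a's. Write y = a^k, 1 ≤ k ≤ p.
Since 1 ≤ k ≤ p, k divides p!; set t = 1 + p!/k. Then xy^t z has p + (p!/k)·k = p + p! copies of a. Now the a-count is p+p! and (b-count)-1 = (p+p!+1)-1 = p+p!, so i+1 ≠ j fails. So xy^t z = a^{p+p!} b^{p+p!+1} ∉ L.
This is a contradiction; hence L is not regular.

a^{p+p!} b^{p+p!+1}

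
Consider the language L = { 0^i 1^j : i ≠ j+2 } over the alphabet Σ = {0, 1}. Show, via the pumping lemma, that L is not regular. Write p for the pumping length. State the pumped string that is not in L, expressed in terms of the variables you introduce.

0^{p+p!} 1^{p+p!-2}

Suppose for contradiction that L is regular, and let p be the pumping length.
Choose w = 0^p 1^{p+p!-2}. Since p ≠ (p+p!-2)+2 = p+p!, w ∈ L; and |w| ≥ p.
The pumping lemma gives a decomposition w = xyz where |xy| ≤ p and |y| > 0.
The first p characters of w are 0's, so xy (and hence y) consists only of 0's. Write y = 0^k, 1 ≤ k ≤ p.
Since 1 ≤ k ≤ p, k divides p!; set t = 1 + p!/k. Then xy^t z has p + (p!/k)·k = p + p! copies of 0. Now the 0-count is p+p! and (1-count)+2 = (p+p!-2)+2 = p+p!, so i ≠ j+2 fails. So xy^t z = 0^{p+p!} 1^{p+p!-2} ∉ L.
This contradicts the pumping lemma, so L is not regular.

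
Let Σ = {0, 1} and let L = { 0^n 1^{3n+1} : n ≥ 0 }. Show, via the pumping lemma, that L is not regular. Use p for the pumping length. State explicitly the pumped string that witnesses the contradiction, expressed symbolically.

0^{p+k} 1^{3p+1}

Assume L is regular; let p be its pumping constant.
Take w = 0^p 1^{3p+1}. Then w ∈ L and |w| = 4p+1 ≥ p.
Write w = xyz as guaranteed by the lemma, with |xy| ≤ p and |y| > 0.
Since the first p symbols of w are all 0's and |xy| ≤ p, y lies entirely in the leading 0-block: y = 0^k for some k with 1 ≤ k ≤ p.
Pump with i = 2: xy^2z = 0^{p+k} 1^{3p+1}. For this to lie in L we would need 3p+1 = 3(p+k)+1, which forces k = 0. But k ≥ 1, so xy^2z ∉ L.
This contradicts the pumping lemma, so L is not regular.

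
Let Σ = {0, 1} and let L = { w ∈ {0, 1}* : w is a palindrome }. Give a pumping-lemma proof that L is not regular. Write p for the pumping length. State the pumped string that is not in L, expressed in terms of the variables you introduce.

0^{p+k} 1 0^p

Toward a contradiction, assume L is regular with pumping length p.
Take w = 0^p 1 0^p, a palindrome of length 2p+1 ≥ p.
Write w = xyz as guaranteed by the lemma, with |xy| ≤ p and |y| ≥ 1.
Because |xy| ≤ p and w begins with p copies of 0, we have y = 0^k with 1 ≤ k ≤ p.
Pump with i = 2: xy^2z = 0^{p+k} 1 0^p. Its reverse is 0^p 1 0^{p+k}, which differs from xy^2z since k ≥ 1. So xy^2z is not a palindrome and xy^2z ∉ L.
Contradiction. Therefore L is not regular.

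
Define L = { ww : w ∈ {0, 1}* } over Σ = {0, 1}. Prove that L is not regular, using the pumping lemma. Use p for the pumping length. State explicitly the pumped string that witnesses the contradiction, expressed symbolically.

0^{p+k} 1^p 0^p 1^p

Assume L is regular; let p be its pumping constant.
Take w = 0^p 1^p 0^p 1^p = uu where u = 0^p1^p; then w ∈ L and |w| = 4p ≥ p.
By the pumping lemma, w = xyz with |xy| ≤ p and y is nonempty.
Because |xy| ≤ p and w begins with p copies of 0, we have y = 0^k with 1 ≤ k ≤ p.
Pump with i = 2: xy^2z = 0^{p+k} 1^p 0^p 1^p, of length 4p+k. Suppose this equals vv. The string starts with 0 and ends with 1, so v does too; thus the boundary between the two copies of v is a 1→0 transition. There is exactly one such transition, at position 2p+k, so |v| = 2p+k and |vv| = 4p+2k ≠ 4p+k since k ≥ 1. So xy^2z ∉ L.
This is a contradiction; hence L is not regular.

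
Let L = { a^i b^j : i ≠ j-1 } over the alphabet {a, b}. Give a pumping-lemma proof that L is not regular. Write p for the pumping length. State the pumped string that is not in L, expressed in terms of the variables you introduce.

Suppose for contradiction that L is regular, and let p be the pumping length.
Choose w = a^p b^{p+p!+1}. Since p ≠ (p+p!+1)-1 = p+p!, w ∈ L; and |w| ≥ p.
By the pumping lemma, w = xyz with |xy| ≤ p and y is nonempty.
Because |xy| ≤ p and w begins with p copies of a, we have y = a^k with 1 ≤ k ≤ p.
Since 1 ≤ k ≤ p, k divides p!; set t = 1 + p!/k. Then xy^t z has p + (p!/k)·k = p + p! copies of a. Now the a-count is p+p! and (b-count)-1 = (p+p!+1)-1 = p+p!, so i ≠ j-1 fails. So xy^t z = a^{p+p!} b^{p+p!+1} ∉ L.
This is a contradiction; hence L is not regular.

a^{p+p!} b^{p+p!+1}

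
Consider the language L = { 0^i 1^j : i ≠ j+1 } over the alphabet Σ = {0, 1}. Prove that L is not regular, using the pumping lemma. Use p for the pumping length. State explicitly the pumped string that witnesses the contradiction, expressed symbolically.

Suppose for contradiction that L is regular, and let p be the pumping length.
Choose w = 0^p 1^{p+p!-1}. Since p ≠ (p+p!-1)+1 = p+p!, w ∈ L; and |w| ≥ p.
The pumping lemma gives a decomposition w = xyz where |xy| ≤ p and y is nonempty.
Since the first p symbols of w are all 0's and |xy| ≤ p, y lies entirely in the leading 0-block: y = 0^k for some k with 1 ≤ k ≤ p.
Since 1 ≤ k ≤ p, k divides p!; set t = 1 + p!/k. Then xy^t z has p + (p!/k)·k = p + p! copies of 0. Now the 0-count is p+p! and (1-count)+1 = (p+p!-1)+1 = p+p!, so i ≠ j+1 fails. So xy^t z = 0^{p+p!} 1^{p+p!-1} ∉ L.
This is a contradiction; hence L is not regular.

0^{p+p!} 1^{p+p!-1}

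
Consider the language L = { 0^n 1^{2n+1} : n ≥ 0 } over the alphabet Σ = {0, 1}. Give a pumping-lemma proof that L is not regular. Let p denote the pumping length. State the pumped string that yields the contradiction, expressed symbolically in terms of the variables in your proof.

Assume L is regular. Let p be the pumping length given by the pumping lemma.
Let w = 0^p 1^{2p+1} ∈ L; note |w| = 3p+1 ≥ p.
By the pumping lemma, w = xyz with |xy| ≤ p and |y| > 0.
Since the first p symbols of w are all 0's and |xy| ≤ p, y lies entirely in the leading 0-block: y = 0^k for some k with 1 ≤ k ≤ p.
Pump with i = 2: xy^2z = 0^{p+k} 1^{2p+1}. For this to lie in L we would need 2p+1 = 2(p+k)+1, which forces k = 0. But k ≥ 1, so xy^2z ∉ L.
This is a contradiction; hence L is not regular.

0^{p+k} 1^{2p+1}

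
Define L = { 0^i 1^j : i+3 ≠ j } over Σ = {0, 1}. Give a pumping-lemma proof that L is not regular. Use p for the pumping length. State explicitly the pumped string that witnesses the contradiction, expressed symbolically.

Toward a contradiction, assume L is regular with pumping length p.
Choose w = 0^p 1^{p+p!+3}. Since p ≠ (p+p!+3)-3 = p+p!, w ∈ L; and |w| ≥ p.
Write w = xyz as guaranteed by the lemma, with |xy| ≤ p and |y| > 0.
Because |xy| ≤ p and w begins with p copies of 0, we have y = 0^k with 1 ≤ k ≤ p.
Since 1 ≤ k ≤ p, k divides p!; set t = 1 + p!/k. Then xy^t z has p + (p!/k)·k = p + p! copies of 0. Now the 0-count is p+p! and (1-count)-3 = (p+p!+3)-3 = p+p!, so i+3 ≠ j fails. So xy^t z = 0^{p+p!} 1^{p+p!+3} ∉ L.
Contradiction. Therefore L is not regular.

0^{p+p!} 1^{p+p!+3}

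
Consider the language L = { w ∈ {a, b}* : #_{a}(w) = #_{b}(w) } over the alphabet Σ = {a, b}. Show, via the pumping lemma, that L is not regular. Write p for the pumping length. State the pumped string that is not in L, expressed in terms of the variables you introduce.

Toward a contradiction, assume L is regular with pumping length p.
Choose w = a^p b^p ∈ L with |w| = 2p ≥ p.
Write w = xyz as guaranteed by the lemma, with |xy| ≤ p and |y| ≥ 1.
Because |xy| ≤ p and w begins with p copies of a, we have y = a^k with 1 ≤ k ≤ p.
Pump with i = 2: xy^2z = a^{p+k} b^p has p+k occurrences of a but only p of b. Since k ≥ 1 the counts differ, so xy^2z ∉ L.
This is a contradiction; hence L is not regular.

a^{p+k} b^p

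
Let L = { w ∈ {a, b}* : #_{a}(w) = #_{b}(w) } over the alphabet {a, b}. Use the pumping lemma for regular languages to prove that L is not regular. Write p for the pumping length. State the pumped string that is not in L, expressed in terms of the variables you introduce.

a^{p+k} b^p

Suppose for contradiction that L is regular, and let p be the pumping length.
Choose w = a^p b^p ∈ L with |w| = 2p ≥ p.
The pumping lemma gives a decomposition w = xyz where |xy| ≤ p and |y| ≥ 1.
Because |xy| ≤ p and w begins with p copies of a, we have y = a^k with 1 ≤ k ≤ p.
Pump with i = 2: xy^2z = a^{p+k} b^p has p+k occurrences of a but only p of b. Since k ≥ 1 the counts differ, so xy^2z ∉ L.
This contradicts the pumping lemma, so L is not regular.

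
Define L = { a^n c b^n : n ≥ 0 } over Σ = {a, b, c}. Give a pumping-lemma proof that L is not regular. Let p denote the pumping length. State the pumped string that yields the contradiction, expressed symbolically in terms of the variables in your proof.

Suppose for contradiction that L is regular, and let p be the pumping length.
Take w = a^p c b^p ∈ L with |w| = 2p+1 ≥ p.
Write w = xyz as guaranteed by the lemma, with |xy| ≤ p and |y| > 0.
Because |xy| ≤ p and w begins with p copies of a, we have y = a^k with 1 ≤ k ≤ p.
Pump with i = 2: xy^2z = a^{p+k} c b^p, which would require p+k = p. But k ≥ 1, so xy^2z ∉ L.
This contradicts the pumping lemma, so L is not regular.

a^{p+k} c b^p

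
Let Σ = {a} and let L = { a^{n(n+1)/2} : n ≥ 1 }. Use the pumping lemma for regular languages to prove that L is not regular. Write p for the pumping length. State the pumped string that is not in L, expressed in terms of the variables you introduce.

Assume L is regular; let p be its pumping constant.
Take w = a^{p(p+1)/2} ∈ L with |w| = p(p+1)/2 ≥ p.
Write w = xyz as guaranteed by the lemma, with |xy| ≤ p and |y| ≥ 1.
Then y = a^k for some k with 1 ≤ k ≤ p.
Pump with i = 2: xy^2z = a^{p(p+1)/2+k}. Since 1 ≤ k ≤ p, p(p+1)/2 < p(p+1)/2+k ≤ p(p+1)/2+p < (p+1)(p+2)/2, so p(p+1)/2+k is strictly between consecutive triangular numbers. So xy^2z ∉ L.
This is a contradiction; hence L is not regular.

a^{p(p+1)/2+k}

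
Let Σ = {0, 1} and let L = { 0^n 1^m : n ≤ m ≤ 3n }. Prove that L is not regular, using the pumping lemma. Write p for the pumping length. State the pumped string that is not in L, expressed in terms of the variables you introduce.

0^{p+k} 1^p

Assume L is regular. Let p be the pumping length given by the pumping lemma.
Take w = 0^p 1^p ∈ L (since p ≤ p ≤ 3p), with |w| = 2p ≥ p.
Write w = xyz as guaranteed by the lemma, with |xy| ≤ p and |y| > 0.
The first p characters of w are 0's, so xy (and hence y) consists only of 0's. Write y = 0^k, 1 ≤ k ≤ p.
Pump with i = 2: xy^2z = 0^{p+k} 1^p. Now n = p+k > p = m, so the condition n ≤ m fails. Thus xy^2z ∉ L.
This contradicts the pumping lemma, so L is not regular.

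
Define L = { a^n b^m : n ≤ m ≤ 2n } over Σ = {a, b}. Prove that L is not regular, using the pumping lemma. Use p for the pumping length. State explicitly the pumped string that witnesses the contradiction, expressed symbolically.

Assume L is regular. Let p be the pumping length given by the pumping lemma.
Take w = a^p b^p ∈ L (since p ≤ p ≤ 2p), with |w| = 2p ≥ p.
Write w = xyz as guaranteed by the lemma, with |xy| ≤ p and y is nonempty.
Since the first p symbols of w are all a's and |xy| ≤ p, y lies entirely in the leading a-block: y = a^k for some k with 1 ≤ k ≤ p.
Pump with i = 2: xy^2z = a^{p+k} b^p. Now n = p+k > p = m, so the condition n ≤ m fails. Thus xy^2z ∉ L.
Contradiction. Therefore L is not regular.

a^{p+k} b^p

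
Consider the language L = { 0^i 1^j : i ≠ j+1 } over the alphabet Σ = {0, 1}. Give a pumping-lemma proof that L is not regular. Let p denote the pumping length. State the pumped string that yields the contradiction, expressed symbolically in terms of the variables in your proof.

0^{p+p!} 1^{p+p!-1}

Assume L is regular. Let p be the pumping length given by the pumping lemma.
Choose w = 0^p 1^{p+p!-1}. Since p ≠ (p+p!-1)+1 = p+p!, w ∈ L; and |w| ≥ p.
The pumping lemma gives a decomposition w = xyz where |xy| ≤ p and |y| > 0.
Since the first p symbols of w are all 0's and |xy| ≤ p, y lies entirely in the leading 0-block: y = 0^k for some k with 1 ≤ k ≤ p.
Since 1 ≤ k ≤ p, k divides p!; set t = 1 + p!/k. Then xy^t z has p + (p!/k)·k = p + p! copies of 0. Now the 0-count is p+p! and (1-count)+1 = (p+p!-1)+1 = p+p!, so i ≠ j+1 fails. So xy^t z = 0^{p+p!} 1^{p+p!-1} ∉ L.
Contradiction. Therefore L is not regular.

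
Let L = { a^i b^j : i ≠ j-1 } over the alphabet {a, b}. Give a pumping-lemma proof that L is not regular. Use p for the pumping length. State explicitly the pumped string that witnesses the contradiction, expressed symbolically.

a^{p+p!} b^{p+p!+1}

Toward a contradiction, assume L is regular with pumping length p.
Choose w = a^p b^{p+p!+1}. Since p ≠ (p+p!+1)-1 = p+p!, w ∈ L; and |w| ≥ p.
By the pumping lemma, w = xyz with |xy| ≤ p and |y| > 0.
Since the first p symbols of w are all a's and |xy| ≤ p, y lies entirely in the leading a-block: y = a^k for some k with 1 ≤ k ≤ p.
Since 1 ≤ k ≤ p, k divides p!; set t = 1 + p!/k. Then xy^t z has p + (p!/k)·k = p + p! copies of a. Now the a-count is p+p! and (b-count)-1 = (p+p!+1)-1 = p+p!, so i ≠ j-1 fails. So xy^t z = a^{p+p!} b^{p+p!+1} ∉ L.
This contradicts the pumping lemma, so L is not regular.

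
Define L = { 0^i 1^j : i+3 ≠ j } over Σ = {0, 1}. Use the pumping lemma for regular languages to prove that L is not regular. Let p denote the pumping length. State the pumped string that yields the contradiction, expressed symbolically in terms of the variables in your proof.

0^{p+p!} 1^{p+p!+3}

Assume L is regular; let p be its pumping constant.
Choose w = 0^p 1^{p+p!+3}. Since p ≠ (p+p!+3)-3 = p+p!, w ∈ L; and |w| ≥ p.
The pumping lemma gives a decomposition w = xyz where |xy| ≤ p and |y| > 0.
Because |xy| ≤ p and w begins with p copies of 0, we have y = 0^k with 1 ≤ k ≤ p.
Since 1 ≤ k ≤ p, k divides p!; set t = 1 + p!/k. Then xy^t z has p + (p!/k)·k = p + p! copies of 0. Now the 0-count is p+p! and (1-count)-3 = (p+p!+3)-3 = p+p!, so i+3 ≠ j fails. So xy^t z = 0^{p+p!} 1^{p+p!+3} ∉ L.
This is a contradiction; hence L is not regular.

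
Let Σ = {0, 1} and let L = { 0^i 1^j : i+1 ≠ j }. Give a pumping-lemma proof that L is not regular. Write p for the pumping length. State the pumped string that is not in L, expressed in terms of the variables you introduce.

0^{p+p!} 1^{p+p!+1}

Toward a contradiction, assume L is regular with pumping length p.
Choose w = 0^p 1^{p+p!+1}. Since p ≠ (p+p!+1)-1 = p+p!, w ∈ L; and |w| ≥ p.
The pumping lemma gives a decomposition w = xyz where |xy| ≤ p and |y| ≥ 1.
Because |xy| ≤ p and w begins with p copies of 0, we have y = 0^k with 1 ≤ k ≤ p.
Since 1 ≤ k ≤ p, k divides p!; set t = 1 + p!/k. Then xy^t z has p + (p!/k)·k = p + p! copies of 0. Now the 0-count is p+p! and (1-count)-1 = (p+p!+1)-1 = p+p!, so i+1 ≠ j fails. So xy^t z = 0^{p+p!} 1^{p+p!+1} ∉ L.
This is a contradiction; hence L is not regular.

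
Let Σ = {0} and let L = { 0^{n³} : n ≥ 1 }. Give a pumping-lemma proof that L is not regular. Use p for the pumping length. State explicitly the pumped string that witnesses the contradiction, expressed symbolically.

Assume L is regular. Let p be the pumping length given by the pumping lemma.
Take w = 0^{p³} ∈ L with |w| = p³ ≥ p.
By the pumping lemma, w = xyz with |xy| ≤ p and y is nonempty.
Then y = 0^k for some k with 1 ≤ k ≤ p.
Pump with i = 2: xy^2z = 0^{p³+k}. Since 1 ≤ k ≤ p, p³ < p³+k ≤ p³+p < p³+3p²+3p+1 = (p+1)³, so p³+k is not a perfect cube. So xy^2z ∉ L.
Contradiction. Therefore L is not regular.

0^{p³+k}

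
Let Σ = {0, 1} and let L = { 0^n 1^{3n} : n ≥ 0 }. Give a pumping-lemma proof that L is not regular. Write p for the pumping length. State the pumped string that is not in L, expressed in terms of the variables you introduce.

0^{p+k} 1^{3p}

Assume L is regular; let p be its pumping constant.
Choose w = 0^p 1^{3p}, which is in L with |w| = 4p ≥ p.
Write w = xyz as guaranteed by the lemma, with |xy| ≤ p and |y| ≥ 1.
Because |xy| ≤ p and w begins with p copies of 0, we have y = 0^k with 1 ≤ k ≤ p.
Pump with i = 2: xy^2z = 0^{p+k} 1^{3p}. For this to lie in L we would need 3p = 3(p+k), which forces k = 0. But k ≥ 1, so xy^2z ∉ L.
Contradiction. Therefore L is not regular.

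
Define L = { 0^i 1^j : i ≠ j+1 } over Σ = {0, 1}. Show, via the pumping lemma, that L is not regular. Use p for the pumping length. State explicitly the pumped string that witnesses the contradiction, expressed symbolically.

Toward a contradiction, assume L is regular with pumping length p.
Choose w = 0^p 1^{p+p!-1}. Since p ≠ (p+p!-1)+1 = p+p!, w ∈ L; and |w| ≥ p.
Write w = xyz as guaranteed by the lemma, with |xy| ≤ p and y is nonempty.
The first p characters of w are 0's, so xy (and hence y) consists only of 0's. Write y = 0^k, 1 ≤ k ≤ p.
Since 1 ≤ k ≤ p, k divides p!; set t = 1 + p!/k. Then xy^t z has p + (p!/k)·k = p + p! copies of 0. Now the 0-count is p+p! and (1-count)+1 = (p+p!-1)+1 = p+p!, so i ≠ j+1 fails. So xy^t z = 0^{p+p!} 1^{p+p!-1} ∉ L.
Contradiction. Therefore L is not regular.

0^{p+p!} 1^{p+p!-1}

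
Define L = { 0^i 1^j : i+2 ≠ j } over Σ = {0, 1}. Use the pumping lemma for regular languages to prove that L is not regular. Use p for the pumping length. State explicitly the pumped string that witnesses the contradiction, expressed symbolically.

0^{p+p!} 1^{p+p!+2}

Assume L is regular. Let p be the pumping length given by the pumping lemma.
Choose w = 0^p 1^{p+p!+2}. Since p ≠ (p+p!+2)-2 = p+p!, w ∈ L; and |w| ≥ p.
By the pumping lemma, w = xyz with |xy| ≤ p and y is nonempty.
The first p characters of w are 0's, so xy (and hence y) consists only of 0's. Write y = 0^k, 1 ≤ k ≤ p.
Since 1 ≤ k ≤ p, k divides p!; set t = 1 + p!/k. Then xy^t z has p + (p!/k)·k = p + p! copies of 0. Now the 0-count is p+p! and (1-count)-2 = (p+p!+2)-2 = p+p!, so i+2 ≠ j fails. So xy^t z = 0^{p+p!} 1^{p+p!+2} ∉ L.
This contradicts the pumping lemma, so L is not regular.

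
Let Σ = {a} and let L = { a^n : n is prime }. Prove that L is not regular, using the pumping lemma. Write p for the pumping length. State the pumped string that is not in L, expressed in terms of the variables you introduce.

Toward a contradiction, assume L is regular with pumping length p.
Let q be a prime with q ≥ p+2 (infinitely many primes exist), and take w = a^q ∈ L with |w| = q ≥ p.
Write w = xyz as guaranteed by the lemma, with |xy| ≤ p and y is nonempty.
Then y = a^k for some k with 1 ≤ k ≤ p.
Since 1 ≤ k ≤ p, |xz| = q-k. Pump with i = q+1: |xy^{q+1}z| = (q-k)+(q+1)k = q+qk = q(1+k), which is composite (both factors ≥ 2). So xy^{q+1}z = a^{q(1+k)} ∉ L.
Contradiction. Therefore L is not regular.

a^{q(1+k)}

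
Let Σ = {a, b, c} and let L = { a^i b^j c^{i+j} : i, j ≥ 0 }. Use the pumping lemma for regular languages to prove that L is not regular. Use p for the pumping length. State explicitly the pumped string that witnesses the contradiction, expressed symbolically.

a^{p+k} b^p c^{2p}

Assume L is regular; let p be its pumping constant.
Take w = a^p b^p c^{2p} ∈ L (with i=j=p, i+j=2p), |w| = 4p ≥ p.
The pumping lemma gives a decomposition w = xyz where |xy| ≤ p and |y| ≥ 1.
Because |xy| ≤ p and w begins with p copies of a, we have y = a^k with 1 ≤ k ≤ p.
Consider xy^2z = a^{p+k} b^p c^{2p}. Now the a- and b-counts sum to 2p+k, but the c-count is 2p ≠ 2p+k. So xy^2z ∉ L.
This contradicts the pumping lemma, so L is not regular.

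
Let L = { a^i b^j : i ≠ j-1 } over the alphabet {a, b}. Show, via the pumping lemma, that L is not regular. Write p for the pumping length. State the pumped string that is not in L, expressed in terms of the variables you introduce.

a^{p+p!} b^{p+p!+1}

Assume L is regular; let p be its pumping constant.
Choose w = a^p b^{p+p!+1}. Since p ≠ (p+p!+1)-1 = p+p!, w ∈ L; and |w| ≥ p.
By the pumping lemma, w = xyz with |xy| ≤ p and |y| > 0.
Because |xy| ≤ p and w begins with p copies of a, we have y = a^k with 1 ≤ k ≤ p.
Since 1 ≤ k ≤ p, k divides p!; set t = 1 + p!/k. Then xy^t z has p + (p!/k)·k = p + p! copies of a. Now the a-count is p+p! and (b-count)-1 = (p+p!+1)-1 = p+p!, so i ≠ j-1 fails. So xy^t z = a^{p+p!} b^{p+p!+1} ∉ L.
This contradicts the pumping lemma, so L is not regular.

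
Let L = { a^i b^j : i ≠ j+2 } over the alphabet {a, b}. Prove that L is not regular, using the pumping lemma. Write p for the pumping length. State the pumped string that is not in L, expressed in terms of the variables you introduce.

Assume L is regular; let p be its pumping constant.
Choose w = a^p b^{p+p!-2}. Since p ≠ (p+p!-2)+2 = p+p!, w ∈ L; and |w| ≥ p.
By the pumping lemma, w = xyz with |xy| ≤ p and y is nonempty.
Because |xy| ≤ p and w begins with p copies of a, we have y = a^k with 1 ≤ k ≤ p.
Since 1 ≤ k ≤ p, k divides p!; set t = 1 + p!/k. Then xy^t z has p + (p!/k)·k = p + p! copies of a. Now the a-count is p+p! and (b-count)+2 = (p+p!-2)+2 = p+p!, so i ≠ j+2 fails. So xy^t z = a^{p+p!} b^{p+p!-2} ∉ L.
Contradiction. Therefore L is not regular.

a^{p+p!} b^{p+p!-2}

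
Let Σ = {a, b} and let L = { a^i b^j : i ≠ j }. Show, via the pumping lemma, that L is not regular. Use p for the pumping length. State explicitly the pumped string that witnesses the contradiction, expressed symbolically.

a^{p+p!} b^{p+p!}

Suppose for contradiction that L is regular, and let p be the pumping length.
Choose w = a^p b^{p+p!}. Since p ≠ p+p!, w ∈ L; and |w| ≥ p.
Write w = xyz as guaranteed by the lemma, with |xy| ≤ p and |y| ≥ 1.
Since the first p symbols of w are all a's and |xy| ≤ p, y lies entirely in the leading a-block: y = a^k for some k with 1 ≤ k ≤ p.
Since 1 ≤ k ≤ p, k divides p!; set t = 1 + p!/k. Then xy^t z has p + (p!/k)·k = p + p! copies of a. Now the a-count equals the b-count, so i ≠ j fails. So xy^t z = a^{p+p!} b^{p+p!} ∉ L.
This is a contradiction; hence L is not regular.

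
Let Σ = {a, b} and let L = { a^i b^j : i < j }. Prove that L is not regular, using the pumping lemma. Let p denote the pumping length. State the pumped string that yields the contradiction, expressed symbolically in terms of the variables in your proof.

Toward a contradiction, assume L is regular with pumping length p.
Choose w = a^p b^{p+1} ∈ L, with |w| = 2p+1 ≥ p.
Write w = xyz as guaranteed by the lemma, with |xy| ≤ p and |y| > 0.
Because |xy| ≤ p and w begins with p copies of a, we have y = a^k with 1 ≤ k ≤ p.
Consider xy^2z = a^{p+k} b^{p+1}. Since k ≥ 1, the a-count p+k is at least p+1, so i < j fails; thus xy^2z ∉ L.
This is a contradiction; hence L is not regular.

a^{p+k} b^{p+1}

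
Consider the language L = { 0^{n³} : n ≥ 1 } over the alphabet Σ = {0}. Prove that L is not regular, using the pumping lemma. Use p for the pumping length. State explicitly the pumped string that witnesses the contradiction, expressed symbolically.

Toward a contradiction, assume L is regular with pumping length p.
Take w = 0^{p³} ∈ L with |w| = p³ ≥ p.
By the pumping lemma, w = xyz with |xy| ≤ p and |y| ≥ 1.
Then y = 0^k for some k with 1 ≤ k ≤ p.
Pump with i = 2: xy^2z = 0^{p³+k}. Since 1 ≤ k ≤ p, p³ < p³+k ≤ p³+p < p³+3p²+3p+1 = (p+1)³, so p³+k is not a perfect cube. So xy^2z ∉ L.
Contradiction. Therefore L is not regular.

0^{p³+k}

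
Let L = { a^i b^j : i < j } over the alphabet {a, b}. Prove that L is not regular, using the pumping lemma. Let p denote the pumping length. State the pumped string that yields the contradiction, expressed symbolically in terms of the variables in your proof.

Toward a contradiction, assume L is regular with pumping length p.
Choose w = a^p b^{p+1} ∈ L, with |w| = 2p+1 ≥ p.
The pumping lemma gives a decomposition w = xyz where |xy| ≤ p and |y| > 0.
Because |xy| ≤ p and w begins with p copies of a, we have y = a^k with 1 ≤ k ≤ p.
Consider xy^2z = a^{p+k} b^{p+1}. Since k ≥ 1, the a-count p+k is at least p+1, so i < j fails; thus xy^2z ∉ L.
This is a contradiction; hence L is not regular.

a^{p+k} b^{p+1}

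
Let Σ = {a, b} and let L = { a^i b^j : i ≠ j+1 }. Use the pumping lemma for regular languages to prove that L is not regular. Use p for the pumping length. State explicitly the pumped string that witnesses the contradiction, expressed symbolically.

a^{p+p!} b^{p+p!-1}

Suppose for contradiction that L is regular, and let p be the pumping length.
Choose w = a^p b^{p+p!-1}. Since p ≠ (p+p!-1)+1 = p+p!, w ∈ L; and |w| ≥ p.
By the pumping lemma, w = xyz with |xy| ≤ p and y is nonempty.
Because |xy| ≤ p and w begins with p copies of a, we have y = a^k with 1 ≤ k ≤ p.
Since 1 ≤ k ≤ p, k divides p!; set t = 1 + p!/k. Then xy^t z has p + (p!/k)·k = p + p! copies of a. Now the a-count is p+p! and (b-count)+1 = (p+p!-1)+1 = p+p!, so i ≠ j+1 fails. So xy^t z = a^{p+p!} b^{p+p!-1} ∉ L.
This is a contradiction; hence L is not regular.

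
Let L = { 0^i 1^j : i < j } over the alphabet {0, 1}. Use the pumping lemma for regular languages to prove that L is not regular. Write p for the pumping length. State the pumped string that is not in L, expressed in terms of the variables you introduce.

0^{p+k} 1^{p+1}

Toward a contradiction, assume L is regular with pumping length p.
Choose w = 0^p 1^{p+1} ∈ L, with |w| = 2p+1 ≥ p.
By the pumping lemma, w = xyz with |xy| ≤ p and |y| > 0.
Because |xy| ≤ p and w begins with p copies of 0, we have y = 0^k with 1 ≤ k ≤ p.
Consider xy^2z = 0^{p+k} 1^{p+1}. Since k ≥ 1, the 0-count p+k is at least p+1, so i < j fails; thus xy^2z ∉ L.
This is a contradiction; hence L is not regular.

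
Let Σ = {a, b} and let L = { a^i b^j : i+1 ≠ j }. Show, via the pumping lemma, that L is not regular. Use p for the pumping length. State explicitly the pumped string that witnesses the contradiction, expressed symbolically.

a^{p+p!} b^{p+p!+1}

Assume L is regular; let p be its pumping constant.
Choose w = a^p b^{p+p!+1}. Since p ≠ (p+p!+1)-1 = p+p!, w ∈ L; and |w| ≥ p.
By the pumping lemma, w = xyz with |xy| ≤ p and y is nonempty.
Because |xy| ≤ p and w begins with p copies of a, we have y = a^k with 1 ≤ k ≤ p.
Since 1 ≤ k ≤ p, k divides p!; set t = 1 + p!/k. Then xy^t z has p + (p!/k)·k = p + p! copies of a. Now the a-count is p+p! and (b-count)-1 = (p+p!+1)-1 = p+p!, so i+1 ≠ j fails. So xy^t z = a^{p+p!} b^{p+p!+1} ∉ L.
This is a contradiction; hence L is not regular.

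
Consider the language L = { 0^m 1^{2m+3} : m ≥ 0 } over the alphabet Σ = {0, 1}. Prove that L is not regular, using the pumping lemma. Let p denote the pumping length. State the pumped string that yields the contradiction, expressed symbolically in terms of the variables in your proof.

Assume L is regular; let p be its pumping constant.
Take w = 0^p 1^{2p+3}. Then w ∈ L and |w| = 3p+3 ≥ p.
Write w = xyz as guaranteed by the lemma, with |xy| ≤ p and |y| ≥ 1.
Since the first p symbols of w are all 0's and |xy| ≤ p, y lies entirely in the leading 0-block: y = 0^k for some k with 1 ≤ k ≤ p.
Pump with i = 2: xy^2z = 0^{p+k} 1^{2p+3}. For this to lie in L we would need 2p+3 = 2(p+k)+3, which forces k = 0. But k ≥ 1, so xy^2z ∉ L.
This contradicts the pumping lemma, so L is not regular.

0^{p+k} 1^{2p+3}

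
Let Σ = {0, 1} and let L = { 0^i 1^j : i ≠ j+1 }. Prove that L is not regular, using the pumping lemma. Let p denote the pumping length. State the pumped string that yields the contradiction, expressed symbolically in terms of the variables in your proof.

Assume L is regular; let p be its pumping constant.
Choose w = 0^p 1^{p+p!-1}. Since p ≠ (p+p!-1)+1 = p+p!, w ∈ L; and |w| ≥ p.
By the pumping lemma, w = xyz with |xy| ≤ p and |y| > 0.
Because |xy| ≤ p and w begins with p copies of 0, we have y = 0^k with 1 ≤ k ≤ p.
Since 1 ≤ k ≤ p, k divides p!; set t = 1 + p!/k. Then xy^t z has p + (p!/k)·k = p + p! copies of 0. Now the 0-count is p+p! and (1-count)+1 = (p+p!-1)+1 = p+p!, so i ≠ j+1 fails. So xy^t z = 0^{p+p!} 1^{p+p!-1} ∉ L.
This contradicts the pumping lemma, so L is not regular.

0^{p+p!} 1^{p+p!-1}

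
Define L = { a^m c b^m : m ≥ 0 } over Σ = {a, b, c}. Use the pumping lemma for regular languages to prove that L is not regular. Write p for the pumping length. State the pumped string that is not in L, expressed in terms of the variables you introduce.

a^{p+k} c b^p

Assume L is regular. Let p be the pumping length given by the pumping lemma.
Take w = a^p c b^p ∈ L with |w| = 2p+1 ≥ p.
The pumping lemma gives a decomposition w = xyz where |xy| ≤ p and |y| ≥ 1.
The first p characters of w are a's, so xy (and hence y) consists only of a's. Write y = a^k, 1 ≤ k ≤ p.
Pump with i = 2: xy^2z = a^{p+k} c b^p, which would require p+k = p. But k ≥ 1, so xy^2z ∉ L.
This is a contradiction; hence L is not regular.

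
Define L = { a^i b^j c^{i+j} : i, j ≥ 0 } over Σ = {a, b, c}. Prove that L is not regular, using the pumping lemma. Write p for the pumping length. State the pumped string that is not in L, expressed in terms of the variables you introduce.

Assume L is regular; let p be its pumping constant.
Take w = a^p b^p c^{2p} ∈ L (with i=j=p, i+j=2p), |w| = 4p ≥ p.
Write w = xyz as guaranteed by the lemma, with |xy| ≤ p and y is nonempty.
Since the first p symbols of w are all a's and |xy| ≤ p, y lies entirely in the leading a-block: y = a^k for some k with 1 ≤ k ≤ p.
Consider xy^2z = a^{p+k} b^p c^{2p}. Now the a- and b-counts sum to 2p+k, but the c-count is 2p ≠ 2p+k. So xy^2z ∉ L.
Contradiction. Therefore L is not regular.

a^{p+k} b^p c^{2p}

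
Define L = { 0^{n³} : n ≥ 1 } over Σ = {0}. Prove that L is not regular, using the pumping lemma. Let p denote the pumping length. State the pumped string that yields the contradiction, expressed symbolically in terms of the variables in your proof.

Assume L is regular; let p be its pumping constant.
Take w = 0^{p³} ∈ L with |w| = p³ ≥ p.
The pumping lemma gives a decomposition w = xyz where |xy| ≤ p and |y| > 0.
Then y = 0^k for some k with 1 ≤ k ≤ p.
Pump with i = 2: xy^2z = 0^{p³+k}. Since 1 ≤ k ≤ p, p³ < p³+k ≤ p³+p < p³+3p²+3p+1 = (p+1)³, so p³+k is not a perfect cube. So xy^2z ∉ L.
This contradicts the pumping lemma, so L is not regular.

0^{p³+k}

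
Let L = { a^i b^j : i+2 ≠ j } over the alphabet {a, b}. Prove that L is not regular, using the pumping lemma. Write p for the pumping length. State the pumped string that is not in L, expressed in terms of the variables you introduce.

Toward a contradiction, assume L is regular with pumping length p.
Choose w = a^p b^{p+p!+2}. Since p ≠ (p+p!+2)-2 = p+p!, w ∈ L; and |w| ≥ p.
Write w = xyz as guaranteed by the lemma, with |xy| ≤ p and y is nonempty.
The first p characters of w are a's, so xy (and hence y) consists only of a's. Write y = a^k, 1 ≤ k ≤ p.
Since 1 ≤ k ≤ p, k divides p!; set t = 1 + p!/k. Then xy^t z has p + (p!/k)·k = p + p! copies of a. Now the a-count is p+p! and (b-count)-2 = (p+p!+2)-2 = p+p!, so i+2 ≠ j fails. So xy^t z = a^{p+p!} b^{p+p!+2} ∉ L.
Contradiction. Therefore L is not regular.

a^{p+p!} b^{p+p!+2}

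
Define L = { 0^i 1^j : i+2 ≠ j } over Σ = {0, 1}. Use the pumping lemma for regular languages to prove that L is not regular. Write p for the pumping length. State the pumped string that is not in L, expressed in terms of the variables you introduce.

0^{p+p!} 1^{p+p!+2}

Toward a contradiction, assume L is regular with pumping length p.
Choose w = 0^p 1^{p+p!+2}. Since p ≠ (p+p!+2)-2 = p+p!, w ∈ L; and |w| ≥ p.
Write w = xyz as guaranteed by the lemma, with |xy| ≤ p and |y| ≥ 1.
The first p characters of w are 0's, so xy (and hence y) consists only of 0's. Write y = 0^k, 1 ≤ k ≤ p.
Since 1 ≤ k ≤ p, k divides p!; set t = 1 + p!/k. Then xy^t z has p + (p!/k)·k = p + p! copies of 0. Now the 0-count is p+p! and (1-count)-2 = (p+p!+2)-2 = p+p!, so i+2 ≠ j fails. So xy^t z = 0^{p+p!} 1^{p+p!+2} ∉ L.
This contradicts the pumping lemma, so L is not regular.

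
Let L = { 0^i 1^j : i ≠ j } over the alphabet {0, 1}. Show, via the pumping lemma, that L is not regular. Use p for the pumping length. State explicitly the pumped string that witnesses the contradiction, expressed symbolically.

0^{p+p!} 1^{p+p!}

Toward a contradiction, assume L is regular with pumping length p.
Choose w = 0^p 1^{p+p!}. Since p ≠ p+p!, w ∈ L; and |w| ≥ p.
By the pumping lemma, w = xyz with |xy| ≤ p and |y| ≥ 1.
Since the first p symbols of w are all 0's and |xy| ≤ p, y lies entirely in the leading 0-block: y = 0^k for some k with 1 ≤ k ≤ p.
Since 1 ≤ k ≤ p, k divides p!; set t = 1 + p!/k. Then xy^t z has p + (p!/k)·k = p + p! copies of 0. Now the 0-count equals the 1-count, so i ≠ j fails. So xy^t z = 0^{p+p!} 1^{p+p!} ∉ L.
This contradicts the pumping lemma, so L is not regular.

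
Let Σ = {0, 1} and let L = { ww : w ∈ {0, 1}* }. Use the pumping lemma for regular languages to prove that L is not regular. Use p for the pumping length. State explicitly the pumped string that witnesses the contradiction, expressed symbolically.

0^{p+k} 1^p 0^p 1^p

Toward a contradiction, assume L is regular with pumping length p.
Take w = 0^p 1^p 0^p 1^p = uu where u = 0^p1^p; then w ∈ L and |w| = 4p ≥ p.
The pumping lemma gives a decomposition w = xyz where |xy| ≤ p and |y| > 0.
Because |xy| ≤ p and w begins with p copies of 0, we have y = 0^k with 1 ≤ k ≤ p.
Pump with i = 2: xy^2z = 0^{p+k} 1^p 0^p 1^p, of length 4p+k. Suppose this equals vv. The string starts with 0 and ends with 1, so v does too; thus the boundary between the two copies of v is a 1→0 transition. There is exactly one such transition, at position 2p+k, so |v| = 2p+k and |vv| = 4p+2k ≠ 4p+k since k ≥ 1. So xy^2z ∉ L.
This contradicts the pumping lemma, so L is not regular.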